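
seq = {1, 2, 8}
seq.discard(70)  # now {1, 2, 8}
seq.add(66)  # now {1, 2, 8, 66}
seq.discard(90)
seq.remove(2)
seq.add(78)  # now {1, 8, 66, 78}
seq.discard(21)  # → {1, 8, 66, 78}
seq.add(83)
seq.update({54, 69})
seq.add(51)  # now {1, 8, 51, 54, 66, 69, 78, 83}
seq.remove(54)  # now {1, 8, 51, 66, 69, 78, 83}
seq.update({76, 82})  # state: {1, 8, 51, 66, 69, 76, 78, 82, 83}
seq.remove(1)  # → {8, 51, 66, 69, 76, 78, 82, 83}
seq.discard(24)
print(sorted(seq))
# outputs [8, 51, 66, 69, 76, 78, 82, 83]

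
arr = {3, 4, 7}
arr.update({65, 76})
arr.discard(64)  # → {3, 4, 7, 65, 76}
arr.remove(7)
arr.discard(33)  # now {3, 4, 65, 76}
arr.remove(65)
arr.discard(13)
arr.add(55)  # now {3, 4, 55, 76}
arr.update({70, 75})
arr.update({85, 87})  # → {3, 4, 55, 70, 75, 76, 85, 87}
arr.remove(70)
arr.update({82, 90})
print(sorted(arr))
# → [3, 4, 55, 75, 76, 82, 85, 87, 90]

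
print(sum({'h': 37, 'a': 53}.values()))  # 90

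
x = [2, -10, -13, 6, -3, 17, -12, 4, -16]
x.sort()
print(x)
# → [-16, -13, -12, -10, -3, 2, 4, 6, 17]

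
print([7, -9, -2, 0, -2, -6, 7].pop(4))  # -2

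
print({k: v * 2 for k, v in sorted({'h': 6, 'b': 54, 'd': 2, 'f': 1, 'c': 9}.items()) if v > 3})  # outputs {'b': 108, 'c': 18, 'h': 12}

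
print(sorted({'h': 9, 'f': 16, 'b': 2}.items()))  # [('b', 2), ('f', 16), ('h', 9)]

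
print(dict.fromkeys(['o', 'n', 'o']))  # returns {'o': None, 'n': None}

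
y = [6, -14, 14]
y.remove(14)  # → [6, -14]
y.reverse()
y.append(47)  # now [-14, 6, 47]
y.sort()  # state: [-14, 6, 47]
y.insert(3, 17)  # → [-14, 6, 47, 17]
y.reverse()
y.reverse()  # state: [-14, 6, 47, 17]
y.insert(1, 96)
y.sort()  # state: [-14, 6, 17, 47, 96]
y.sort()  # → [-14, 6, 17, 47, 96]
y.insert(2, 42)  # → [-14, 6, 42, 17, 47, 96]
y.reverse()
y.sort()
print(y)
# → [-14, 6, 17, 42, 47, 96]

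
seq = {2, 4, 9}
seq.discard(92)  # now {2, 4, 9}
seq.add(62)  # {2, 4, 9, 62}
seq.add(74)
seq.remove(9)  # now {2, 4, 62, 74}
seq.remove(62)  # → {2, 4, 74}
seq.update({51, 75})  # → {2, 4, 51, 74, 75}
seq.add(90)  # {2, 4, 51, 74, 75, 90}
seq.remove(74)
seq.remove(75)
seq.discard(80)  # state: {2, 4, 51, 90}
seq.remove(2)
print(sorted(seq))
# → [4, 51, 90]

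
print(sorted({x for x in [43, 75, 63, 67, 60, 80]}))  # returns [43, 60, 63, 67, 75, 80]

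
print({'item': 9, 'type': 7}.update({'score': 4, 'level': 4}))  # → None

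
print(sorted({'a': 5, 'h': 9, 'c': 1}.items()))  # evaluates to [('a', 5), ('c', 1), ('h', 9)]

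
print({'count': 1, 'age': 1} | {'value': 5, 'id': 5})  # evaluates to {'count': 1, 'age': 1, 'value': 5, 'id': 5}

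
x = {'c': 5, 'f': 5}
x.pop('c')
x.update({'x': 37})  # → {'f': 5, 'x': 37}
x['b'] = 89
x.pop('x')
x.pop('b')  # 89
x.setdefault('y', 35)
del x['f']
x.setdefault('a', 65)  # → 65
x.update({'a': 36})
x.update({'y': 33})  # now {'y': 33, 'a': 36}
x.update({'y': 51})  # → {'y': 51, 'a': 36}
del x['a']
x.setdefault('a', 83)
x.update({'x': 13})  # {'y': 51, 'a': 83, 'x': 13}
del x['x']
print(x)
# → {'y': 51, 'a': 83}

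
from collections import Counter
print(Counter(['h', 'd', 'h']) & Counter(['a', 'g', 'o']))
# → Counter()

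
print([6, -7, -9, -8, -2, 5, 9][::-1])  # [9, 5, -2, -8, -9, -7, 6]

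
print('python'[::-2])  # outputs nhy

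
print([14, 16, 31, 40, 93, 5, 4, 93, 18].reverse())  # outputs None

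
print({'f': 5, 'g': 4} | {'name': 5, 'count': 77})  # {'f': 5, 'g': 4, 'name': 5, 'count': 77}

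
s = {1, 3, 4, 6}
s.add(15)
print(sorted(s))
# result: [1, 3, 4, 6, 15]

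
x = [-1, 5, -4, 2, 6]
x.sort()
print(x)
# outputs [-4, -1, 2, 5, 6]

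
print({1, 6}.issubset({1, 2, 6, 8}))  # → True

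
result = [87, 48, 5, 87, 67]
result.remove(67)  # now [87, 48, 5, 87]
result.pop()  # 87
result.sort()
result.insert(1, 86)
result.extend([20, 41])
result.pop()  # 41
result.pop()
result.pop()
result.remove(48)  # [5, 86]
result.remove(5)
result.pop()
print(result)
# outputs []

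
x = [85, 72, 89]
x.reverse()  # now [89, 72, 85]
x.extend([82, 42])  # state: [89, 72, 85, 82, 42]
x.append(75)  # [89, 72, 85, 82, 42, 75]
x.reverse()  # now [75, 42, 82, 85, 72, 89]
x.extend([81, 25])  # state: [75, 42, 82, 85, 72, 89, 81, 25]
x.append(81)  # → [75, 42, 82, 85, 72, 89, 81, 25, 81]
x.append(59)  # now [75, 42, 82, 85, 72, 89, 81, 25, 81, 59]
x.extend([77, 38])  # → [75, 42, 82, 85, 72, 89, 81, 25, 81, 59, 77, 38]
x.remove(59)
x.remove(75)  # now [42, 82, 85, 72, 89, 81, 25, 81, 77, 38]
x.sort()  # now [25, 38, 42, 72, 77, 81, 81, 82, 85, 89]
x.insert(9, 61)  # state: [25, 38, 42, 72, 77, 81, 81, 82, 85, 61, 89]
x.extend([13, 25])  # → [25, 38, 42, 72, 77, 81, 81, 82, 85, 61, 89, 13, 25]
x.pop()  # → 25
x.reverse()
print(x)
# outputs [13, 89, 61, 85, 82, 81, 81, 77, 72, 42, 38, 25]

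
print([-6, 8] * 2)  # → [-6, 8, -6, 8]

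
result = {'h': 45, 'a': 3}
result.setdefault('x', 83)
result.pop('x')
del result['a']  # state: {'h': 45}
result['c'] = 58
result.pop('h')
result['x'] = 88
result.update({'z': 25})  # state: {'c': 58, 'x': 88, 'z': 25}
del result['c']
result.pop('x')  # 88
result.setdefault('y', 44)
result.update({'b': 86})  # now {'z': 25, 'y': 44, 'b': 86}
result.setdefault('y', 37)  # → 44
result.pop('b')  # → 86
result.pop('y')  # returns 44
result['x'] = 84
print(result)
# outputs {'z': 25, 'x': 84}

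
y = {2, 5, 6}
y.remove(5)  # {2, 6}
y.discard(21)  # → {2, 6}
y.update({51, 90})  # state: {2, 6, 51, 90}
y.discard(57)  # {2, 6, 51, 90}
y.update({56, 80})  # {2, 6, 51, 56, 80, 90}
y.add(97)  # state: {2, 6, 51, 56, 80, 90, 97}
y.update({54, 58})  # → {2, 6, 51, 54, 56, 58, 80, 90, 97}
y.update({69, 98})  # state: {2, 6, 51, 54, 56, 58, 69, 80, 90, 97, 98}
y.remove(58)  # {2, 6, 51, 54, 56, 69, 80, 90, 97, 98}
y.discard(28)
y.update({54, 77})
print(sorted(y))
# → [2, 6, 51, 54, 56, 69, 77, 80, 90, 97, 98]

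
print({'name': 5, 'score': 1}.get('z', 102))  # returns 102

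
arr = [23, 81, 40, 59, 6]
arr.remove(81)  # [23, 40, 59, 6]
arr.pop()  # 6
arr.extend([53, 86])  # [23, 40, 59, 53, 86]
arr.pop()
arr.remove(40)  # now [23, 59, 53]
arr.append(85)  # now [23, 59, 53, 85]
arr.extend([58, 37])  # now [23, 59, 53, 85, 58, 37]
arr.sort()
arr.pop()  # 85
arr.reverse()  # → [59, 58, 53, 37, 23]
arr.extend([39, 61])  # [59, 58, 53, 37, 23, 39, 61]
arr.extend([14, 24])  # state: [59, 58, 53, 37, 23, 39, 61, 14, 24]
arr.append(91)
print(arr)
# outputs [59, 58, 53, 37, 23, 39, 61, 14, 24, 91]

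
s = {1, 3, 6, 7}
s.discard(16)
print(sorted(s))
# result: [1, 3, 6, 7]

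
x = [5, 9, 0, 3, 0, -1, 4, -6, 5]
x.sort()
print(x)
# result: [-6, -1, 0, 0, 3, 4, 5, 5, 9]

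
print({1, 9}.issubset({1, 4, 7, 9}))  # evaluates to True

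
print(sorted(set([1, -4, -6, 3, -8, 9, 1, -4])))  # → [-8, -6, -4, 1, 3, 9]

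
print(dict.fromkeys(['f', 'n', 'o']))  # {'f': None, 'n': None, 'o': None}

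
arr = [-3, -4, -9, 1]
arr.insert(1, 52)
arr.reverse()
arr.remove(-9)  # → [1, -4, 52, -3]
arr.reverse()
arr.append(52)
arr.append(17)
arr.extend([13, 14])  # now [-3, 52, -4, 1, 52, 17, 13, 14]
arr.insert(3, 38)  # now [-3, 52, -4, 38, 1, 52, 17, 13, 14]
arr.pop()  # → 14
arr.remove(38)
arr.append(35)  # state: [-3, 52, -4, 1, 52, 17, 13, 35]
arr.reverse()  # [35, 13, 17, 52, 1, -4, 52, -3]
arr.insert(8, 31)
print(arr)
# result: [35, 13, 17, 52, 1, -4, 52, -3, 31]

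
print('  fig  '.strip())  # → fig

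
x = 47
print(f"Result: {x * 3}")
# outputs Result: 141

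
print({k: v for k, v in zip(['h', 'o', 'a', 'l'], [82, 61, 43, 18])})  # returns {'h': 82, 'o': 61, 'a': 43, 'l': 18}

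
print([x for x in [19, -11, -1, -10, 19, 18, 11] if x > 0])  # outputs [19, 19, 18, 11]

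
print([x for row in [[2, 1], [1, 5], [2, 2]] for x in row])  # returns [2, 1, 1, 5, 2, 2]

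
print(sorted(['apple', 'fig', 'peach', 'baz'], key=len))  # ['fig', 'baz', 'apple', 'peach']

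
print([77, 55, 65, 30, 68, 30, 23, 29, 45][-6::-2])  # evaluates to [30, 55]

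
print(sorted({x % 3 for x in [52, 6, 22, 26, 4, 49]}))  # [0, 1, 2]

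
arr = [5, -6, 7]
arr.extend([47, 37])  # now [5, -6, 7, 47, 37]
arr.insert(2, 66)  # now [5, -6, 66, 7, 47, 37]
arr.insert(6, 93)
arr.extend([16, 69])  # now [5, -6, 66, 7, 47, 37, 93, 16, 69]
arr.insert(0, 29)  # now [29, 5, -6, 66, 7, 47, 37, 93, 16, 69]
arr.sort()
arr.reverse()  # [93, 69, 66, 47, 37, 29, 16, 7, 5, -6]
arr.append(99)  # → [93, 69, 66, 47, 37, 29, 16, 7, 5, -6, 99]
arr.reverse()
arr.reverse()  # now [93, 69, 66, 47, 37, 29, 16, 7, 5, -6, 99]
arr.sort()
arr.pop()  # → 99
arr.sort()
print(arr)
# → [-6, 5, 7, 16, 29, 37, 47, 66, 69, 93]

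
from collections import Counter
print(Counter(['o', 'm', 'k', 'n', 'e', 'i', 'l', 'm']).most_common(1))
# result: [('m', 2)]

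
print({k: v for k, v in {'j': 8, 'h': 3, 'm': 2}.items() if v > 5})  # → {'j': 8}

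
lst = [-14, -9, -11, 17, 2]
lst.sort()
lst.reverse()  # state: [17, 2, -9, -11, -14]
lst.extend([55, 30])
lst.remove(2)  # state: [17, -9, -11, -14, 55, 30]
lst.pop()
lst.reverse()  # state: [55, -14, -11, -9, 17]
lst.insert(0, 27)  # [27, 55, -14, -11, -9, 17]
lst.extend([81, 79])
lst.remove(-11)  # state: [27, 55, -14, -9, 17, 81, 79]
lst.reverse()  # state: [79, 81, 17, -9, -14, 55, 27]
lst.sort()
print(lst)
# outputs [-14, -9, 17, 27, 55, 79, 81]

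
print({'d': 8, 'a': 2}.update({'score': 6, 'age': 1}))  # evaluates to None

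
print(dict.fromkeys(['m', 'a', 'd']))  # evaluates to {'m': None, 'a': None, 'd': None}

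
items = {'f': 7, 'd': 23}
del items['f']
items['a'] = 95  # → {'d': 23, 'a': 95}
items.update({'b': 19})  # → {'d': 23, 'a': 95, 'b': 19}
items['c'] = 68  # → {'d': 23, 'a': 95, 'b': 19, 'c': 68}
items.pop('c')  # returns 68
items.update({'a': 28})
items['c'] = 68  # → {'d': 23, 'a': 28, 'b': 19, 'c': 68}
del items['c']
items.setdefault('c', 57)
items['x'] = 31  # {'d': 23, 'a': 28, 'b': 19, 'c': 57, 'x': 31}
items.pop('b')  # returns 19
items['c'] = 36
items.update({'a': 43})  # {'d': 23, 'a': 43, 'c': 36, 'x': 31}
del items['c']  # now {'d': 23, 'a': 43, 'x': 31}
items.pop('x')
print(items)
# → {'d': 23, 'a': 43}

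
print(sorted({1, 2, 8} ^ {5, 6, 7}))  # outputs [1, 2, 5, 6, 7, 8]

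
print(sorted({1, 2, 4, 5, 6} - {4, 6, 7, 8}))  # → [1, 2, 5]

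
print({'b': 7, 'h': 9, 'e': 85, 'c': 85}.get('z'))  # None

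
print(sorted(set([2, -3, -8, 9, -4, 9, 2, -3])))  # [-8, -4, -3, 2, 9]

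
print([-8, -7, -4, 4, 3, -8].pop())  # -8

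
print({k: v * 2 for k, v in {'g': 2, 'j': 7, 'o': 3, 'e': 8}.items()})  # {'g': 4, 'j': 14, 'o': 6, 'e': 16}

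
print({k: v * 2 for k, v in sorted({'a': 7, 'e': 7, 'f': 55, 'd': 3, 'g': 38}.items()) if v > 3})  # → {'a': 14, 'e': 14, 'f': 110, 'g': 76}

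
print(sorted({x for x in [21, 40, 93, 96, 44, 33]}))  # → [21, 33, 40, 44, 93, 96]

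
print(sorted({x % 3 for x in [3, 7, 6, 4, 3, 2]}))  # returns [0, 1, 2]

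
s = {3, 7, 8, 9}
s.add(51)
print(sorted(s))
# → [3, 7, 8, 9, 51]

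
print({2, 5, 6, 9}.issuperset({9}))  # True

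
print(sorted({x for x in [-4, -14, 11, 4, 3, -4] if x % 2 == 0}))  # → [-14, -4, 4]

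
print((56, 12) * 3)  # (56, 12, 56, 12, 56, 12)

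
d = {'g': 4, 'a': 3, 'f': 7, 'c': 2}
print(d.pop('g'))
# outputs 4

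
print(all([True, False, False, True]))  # False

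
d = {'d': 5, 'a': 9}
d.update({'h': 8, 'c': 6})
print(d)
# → {'d': 5, 'a': 9, 'h': 8, 'c': 6}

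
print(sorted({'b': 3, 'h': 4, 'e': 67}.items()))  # [('b', 3), ('e', 67), ('h', 4)]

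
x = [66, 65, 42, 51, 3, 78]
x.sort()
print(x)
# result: [3, 42, 51, 65, 66, 78]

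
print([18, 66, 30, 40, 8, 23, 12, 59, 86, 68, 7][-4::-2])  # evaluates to [59, 23, 40, 66]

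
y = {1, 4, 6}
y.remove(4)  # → {1, 6}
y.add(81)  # {1, 6, 81}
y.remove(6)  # {1, 81}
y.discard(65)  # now {1, 81}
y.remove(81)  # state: {1}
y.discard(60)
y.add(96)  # {1, 96}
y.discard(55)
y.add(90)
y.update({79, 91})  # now {1, 79, 90, 91, 96}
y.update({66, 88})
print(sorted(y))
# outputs [1, 66, 79, 88, 90, 91, 96]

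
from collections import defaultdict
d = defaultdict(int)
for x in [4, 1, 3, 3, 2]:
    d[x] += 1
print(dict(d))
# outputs {4: 1, 1: 1, 3: 2, 2: 1}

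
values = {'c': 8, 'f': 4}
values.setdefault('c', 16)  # 8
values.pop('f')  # 4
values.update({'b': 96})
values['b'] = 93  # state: {'c': 8, 'b': 93}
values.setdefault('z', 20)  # 20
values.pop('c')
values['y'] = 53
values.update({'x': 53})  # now {'b': 93, 'z': 20, 'y': 53, 'x': 53}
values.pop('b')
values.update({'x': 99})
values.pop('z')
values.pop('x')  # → 99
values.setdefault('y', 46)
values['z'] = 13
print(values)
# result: {'y': 53, 'z': 13}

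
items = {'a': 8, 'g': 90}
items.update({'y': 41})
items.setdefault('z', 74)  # 74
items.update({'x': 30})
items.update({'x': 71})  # {'a': 8, 'g': 90, 'y': 41, 'z': 74, 'x': 71}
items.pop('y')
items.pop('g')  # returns 90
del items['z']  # {'a': 8, 'x': 71}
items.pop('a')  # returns 8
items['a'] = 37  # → {'x': 71, 'a': 37}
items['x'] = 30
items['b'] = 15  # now {'x': 30, 'a': 37, 'b': 15}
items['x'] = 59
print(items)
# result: {'x': 59, 'a': 37, 'b': 15}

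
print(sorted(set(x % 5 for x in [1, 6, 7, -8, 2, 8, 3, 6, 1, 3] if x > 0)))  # [1, 2, 3]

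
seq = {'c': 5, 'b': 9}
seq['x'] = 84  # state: {'c': 5, 'b': 9, 'x': 84}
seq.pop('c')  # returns 5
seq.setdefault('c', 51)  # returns 51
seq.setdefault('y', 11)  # 11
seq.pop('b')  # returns 9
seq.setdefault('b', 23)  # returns 23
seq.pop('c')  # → 51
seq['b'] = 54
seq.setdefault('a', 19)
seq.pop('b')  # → 54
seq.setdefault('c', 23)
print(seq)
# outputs {'x': 84, 'y': 11, 'a': 19, 'c': 23}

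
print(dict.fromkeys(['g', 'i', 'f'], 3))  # {'g': 3, 'i': 3, 'f': 3}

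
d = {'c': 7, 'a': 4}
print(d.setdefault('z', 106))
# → 106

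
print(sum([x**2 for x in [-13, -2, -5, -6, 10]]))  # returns 334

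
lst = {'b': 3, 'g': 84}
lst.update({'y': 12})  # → {'b': 3, 'g': 84, 'y': 12}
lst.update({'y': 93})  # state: {'b': 3, 'g': 84, 'y': 93}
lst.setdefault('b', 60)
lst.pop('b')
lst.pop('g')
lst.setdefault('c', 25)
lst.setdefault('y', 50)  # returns 93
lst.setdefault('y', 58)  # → 93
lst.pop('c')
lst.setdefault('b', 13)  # 13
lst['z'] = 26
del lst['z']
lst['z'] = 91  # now {'y': 93, 'b': 13, 'z': 91}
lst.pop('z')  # 91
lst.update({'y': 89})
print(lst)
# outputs {'y': 89, 'b': 13}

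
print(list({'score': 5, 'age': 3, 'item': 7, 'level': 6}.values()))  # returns [5, 3, 7, 6]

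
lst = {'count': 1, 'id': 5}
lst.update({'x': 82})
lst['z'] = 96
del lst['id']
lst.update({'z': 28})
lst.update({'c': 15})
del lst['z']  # {'count': 1, 'x': 82, 'c': 15}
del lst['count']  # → {'x': 82, 'c': 15}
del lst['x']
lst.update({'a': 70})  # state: {'c': 15, 'a': 70}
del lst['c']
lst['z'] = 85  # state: {'a': 70, 'z': 85}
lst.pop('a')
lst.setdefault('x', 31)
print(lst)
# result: {'z': 85, 'x': 31}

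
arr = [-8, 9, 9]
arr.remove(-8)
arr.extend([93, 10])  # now [9, 9, 93, 10]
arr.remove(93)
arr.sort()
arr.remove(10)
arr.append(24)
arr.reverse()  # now [24, 9, 9]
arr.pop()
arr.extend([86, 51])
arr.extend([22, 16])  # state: [24, 9, 86, 51, 22, 16]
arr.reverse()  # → [16, 22, 51, 86, 9, 24]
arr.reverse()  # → [24, 9, 86, 51, 22, 16]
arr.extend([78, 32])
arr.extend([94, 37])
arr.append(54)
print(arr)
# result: [24, 9, 86, 51, 22, 16, 78, 32, 94, 37, 54]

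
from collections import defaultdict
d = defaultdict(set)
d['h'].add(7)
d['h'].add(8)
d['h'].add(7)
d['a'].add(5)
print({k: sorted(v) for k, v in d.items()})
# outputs {'h': [7, 8], 'a': [5]}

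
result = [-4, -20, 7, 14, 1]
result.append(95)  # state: [-4, -20, 7, 14, 1, 95]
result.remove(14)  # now [-4, -20, 7, 1, 95]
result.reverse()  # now [95, 1, 7, -20, -4]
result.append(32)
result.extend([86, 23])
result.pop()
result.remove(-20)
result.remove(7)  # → [95, 1, -4, 32, 86]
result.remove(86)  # [95, 1, -4, 32]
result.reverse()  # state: [32, -4, 1, 95]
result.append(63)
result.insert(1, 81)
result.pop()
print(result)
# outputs [32, 81, -4, 1, 95]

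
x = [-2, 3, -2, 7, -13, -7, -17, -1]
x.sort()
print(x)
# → [-17, -13, -7, -2, -2, -1, 3, 7]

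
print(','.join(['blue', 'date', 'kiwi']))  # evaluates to blue,date,kiwi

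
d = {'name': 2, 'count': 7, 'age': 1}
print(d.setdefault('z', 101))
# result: 101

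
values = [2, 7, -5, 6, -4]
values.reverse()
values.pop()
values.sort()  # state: [-5, -4, 6, 7]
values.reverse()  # [7, 6, -4, -5]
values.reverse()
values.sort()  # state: [-5, -4, 6, 7]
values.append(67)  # [-5, -4, 6, 7, 67]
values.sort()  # [-5, -4, 6, 7, 67]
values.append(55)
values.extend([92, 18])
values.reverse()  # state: [18, 92, 55, 67, 7, 6, -4, -5]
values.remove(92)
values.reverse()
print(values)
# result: [-5, -4, 6, 7, 67, 55, 18]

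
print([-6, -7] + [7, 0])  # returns [-6, -7, 7, 0]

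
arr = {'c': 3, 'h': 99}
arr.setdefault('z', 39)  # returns 39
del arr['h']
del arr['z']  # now {'c': 3}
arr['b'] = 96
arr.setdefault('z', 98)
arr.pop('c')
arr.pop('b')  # 96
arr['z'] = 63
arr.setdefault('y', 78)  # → 78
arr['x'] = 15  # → {'z': 63, 'y': 78, 'x': 15}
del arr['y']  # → {'z': 63, 'x': 15}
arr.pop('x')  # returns 15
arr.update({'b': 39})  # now {'z': 63, 'b': 39}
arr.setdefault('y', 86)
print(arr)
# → {'z': 63, 'b': 39, 'y': 86}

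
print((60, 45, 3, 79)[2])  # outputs 3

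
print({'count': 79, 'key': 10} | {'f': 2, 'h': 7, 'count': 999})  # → {'count': 999, 'key': 10, 'f': 2, 'h': 7}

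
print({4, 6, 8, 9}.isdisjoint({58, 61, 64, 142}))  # True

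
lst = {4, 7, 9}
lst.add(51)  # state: {4, 7, 9, 51}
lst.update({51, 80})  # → {4, 7, 9, 51, 80}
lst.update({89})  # {4, 7, 9, 51, 80, 89}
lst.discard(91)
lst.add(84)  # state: {4, 7, 9, 51, 80, 84, 89}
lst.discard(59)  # {4, 7, 9, 51, 80, 84, 89}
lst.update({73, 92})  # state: {4, 7, 9, 51, 73, 80, 84, 89, 92}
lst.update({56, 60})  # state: {4, 7, 9, 51, 56, 60, 73, 80, 84, 89, 92}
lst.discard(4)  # {7, 9, 51, 56, 60, 73, 80, 84, 89, 92}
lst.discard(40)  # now {7, 9, 51, 56, 60, 73, 80, 84, 89, 92}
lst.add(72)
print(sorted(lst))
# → [7, 9, 51, 56, 60, 72, 73, 80, 84, 89, 92]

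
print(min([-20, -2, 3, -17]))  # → -20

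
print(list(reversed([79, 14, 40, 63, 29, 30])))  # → [30, 29, 63, 40, 14, 79]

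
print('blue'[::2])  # bu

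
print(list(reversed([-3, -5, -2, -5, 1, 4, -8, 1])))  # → [1, -8, 4, 1, -5, -2, -5, -3]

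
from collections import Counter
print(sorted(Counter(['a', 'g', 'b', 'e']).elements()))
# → ['a', 'b', 'e', 'g']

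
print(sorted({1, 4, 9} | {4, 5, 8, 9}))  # [1, 4, 5, 8, 9]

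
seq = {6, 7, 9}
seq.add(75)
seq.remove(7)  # {6, 9, 75}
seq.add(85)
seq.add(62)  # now {6, 9, 62, 75, 85}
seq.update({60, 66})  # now {6, 9, 60, 62, 66, 75, 85}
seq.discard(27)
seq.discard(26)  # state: {6, 9, 60, 62, 66, 75, 85}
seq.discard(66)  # {6, 9, 60, 62, 75, 85}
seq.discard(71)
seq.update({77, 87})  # {6, 9, 60, 62, 75, 77, 85, 87}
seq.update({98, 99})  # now {6, 9, 60, 62, 75, 77, 85, 87, 98, 99}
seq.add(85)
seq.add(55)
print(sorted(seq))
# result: [6, 9, 55, 60, 62, 75, 77, 85, 87, 98, 99]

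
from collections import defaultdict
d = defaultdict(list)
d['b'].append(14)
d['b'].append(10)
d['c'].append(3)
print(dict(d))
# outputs {'b': [14, 10], 'c': [3]}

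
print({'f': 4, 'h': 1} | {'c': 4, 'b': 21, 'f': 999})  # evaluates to {'f': 999, 'h': 1, 'c': 4, 'b': 21}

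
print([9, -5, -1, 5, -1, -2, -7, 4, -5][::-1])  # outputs [-5, 4, -7, -2, -1, 5, -1, -5, 9]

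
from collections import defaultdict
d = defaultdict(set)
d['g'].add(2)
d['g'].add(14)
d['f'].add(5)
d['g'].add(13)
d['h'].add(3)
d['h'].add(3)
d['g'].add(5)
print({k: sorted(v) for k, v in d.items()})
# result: {'g': [2, 5, 13, 14], 'f': [5], 'h': [3]}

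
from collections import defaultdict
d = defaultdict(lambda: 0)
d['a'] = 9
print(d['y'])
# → 0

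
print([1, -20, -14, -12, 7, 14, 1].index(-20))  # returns 1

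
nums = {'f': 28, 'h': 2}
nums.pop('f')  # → 28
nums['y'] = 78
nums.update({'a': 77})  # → {'h': 2, 'y': 78, 'a': 77}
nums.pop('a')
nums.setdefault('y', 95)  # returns 78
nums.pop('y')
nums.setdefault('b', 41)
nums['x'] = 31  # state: {'h': 2, 'b': 41, 'x': 31}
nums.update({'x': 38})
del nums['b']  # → {'h': 2, 'x': 38}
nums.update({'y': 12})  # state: {'h': 2, 'x': 38, 'y': 12}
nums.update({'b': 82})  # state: {'h': 2, 'x': 38, 'y': 12, 'b': 82}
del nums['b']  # {'h': 2, 'x': 38, 'y': 12}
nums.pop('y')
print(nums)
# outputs {'h': 2, 'x': 38}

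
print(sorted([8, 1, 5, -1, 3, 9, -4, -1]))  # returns [-4, -1, -1, 1, 3, 5, 8, 9]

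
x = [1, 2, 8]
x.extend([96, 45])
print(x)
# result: [1, 2, 8, 96, 45]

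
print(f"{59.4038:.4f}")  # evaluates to 59.4038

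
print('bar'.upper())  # BAR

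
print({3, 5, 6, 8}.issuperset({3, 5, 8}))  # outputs True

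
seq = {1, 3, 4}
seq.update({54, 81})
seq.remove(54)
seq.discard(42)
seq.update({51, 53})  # {1, 3, 4, 51, 53, 81}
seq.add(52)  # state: {1, 3, 4, 51, 52, 53, 81}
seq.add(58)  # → {1, 3, 4, 51, 52, 53, 58, 81}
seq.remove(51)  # {1, 3, 4, 52, 53, 58, 81}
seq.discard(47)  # {1, 3, 4, 52, 53, 58, 81}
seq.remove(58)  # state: {1, 3, 4, 52, 53, 81}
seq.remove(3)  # {1, 4, 52, 53, 81}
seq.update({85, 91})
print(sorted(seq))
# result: [1, 4, 52, 53, 81, 85, 91]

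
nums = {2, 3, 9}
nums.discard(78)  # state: {2, 3, 9}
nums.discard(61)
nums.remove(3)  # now {2, 9}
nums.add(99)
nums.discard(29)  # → {2, 9, 99}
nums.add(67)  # {2, 9, 67, 99}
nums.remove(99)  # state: {2, 9, 67}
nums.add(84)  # {2, 9, 67, 84}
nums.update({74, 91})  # {2, 9, 67, 74, 84, 91}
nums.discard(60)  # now {2, 9, 67, 74, 84, 91}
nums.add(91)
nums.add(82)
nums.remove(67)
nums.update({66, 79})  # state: {2, 9, 66, 74, 79, 82, 84, 91}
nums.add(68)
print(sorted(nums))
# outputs [2, 9, 66, 68, 74, 79, 82, 84, 91]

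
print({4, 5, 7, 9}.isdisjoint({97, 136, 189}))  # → True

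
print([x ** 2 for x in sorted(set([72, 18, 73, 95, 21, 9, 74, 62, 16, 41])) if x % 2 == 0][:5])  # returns [256, 324, 3844, 5184, 5476]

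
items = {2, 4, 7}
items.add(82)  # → {2, 4, 7, 82}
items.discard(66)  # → {2, 4, 7, 82}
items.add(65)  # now {2, 4, 7, 65, 82}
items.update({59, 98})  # {2, 4, 7, 59, 65, 82, 98}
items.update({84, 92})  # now {2, 4, 7, 59, 65, 82, 84, 92, 98}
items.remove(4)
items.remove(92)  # {2, 7, 59, 65, 82, 84, 98}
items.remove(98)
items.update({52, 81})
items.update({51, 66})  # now {2, 7, 51, 52, 59, 65, 66, 81, 82, 84}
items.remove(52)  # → {2, 7, 51, 59, 65, 66, 81, 82, 84}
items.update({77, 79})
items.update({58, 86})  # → {2, 7, 51, 58, 59, 65, 66, 77, 79, 81, 82, 84, 86}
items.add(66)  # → {2, 7, 51, 58, 59, 65, 66, 77, 79, 81, 82, 84, 86}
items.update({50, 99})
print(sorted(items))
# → [2, 7, 50, 51, 58, 59, 65, 66, 77, 79, 81, 82, 84, 86, 99]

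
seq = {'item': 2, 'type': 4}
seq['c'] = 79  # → {'item': 2, 'type': 4, 'c': 79}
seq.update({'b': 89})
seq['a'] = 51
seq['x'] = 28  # {'item': 2, 'type': 4, 'c': 79, 'b': 89, 'a': 51, 'x': 28}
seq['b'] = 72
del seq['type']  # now {'item': 2, 'c': 79, 'b': 72, 'a': 51, 'x': 28}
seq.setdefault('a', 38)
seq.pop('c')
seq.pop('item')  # 2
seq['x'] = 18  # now {'b': 72, 'a': 51, 'x': 18}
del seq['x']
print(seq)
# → {'b': 72, 'a': 51}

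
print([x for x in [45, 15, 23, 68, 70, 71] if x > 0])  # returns [45, 15, 23, 68, 70, 71]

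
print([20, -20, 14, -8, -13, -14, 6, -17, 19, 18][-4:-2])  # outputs [6, -17]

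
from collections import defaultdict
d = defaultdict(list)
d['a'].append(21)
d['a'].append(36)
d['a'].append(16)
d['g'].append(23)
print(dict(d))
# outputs {'a': [21, 36, 16], 'g': [23]}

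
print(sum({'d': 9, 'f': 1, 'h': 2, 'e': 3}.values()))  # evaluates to 15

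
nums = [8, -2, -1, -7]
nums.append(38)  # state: [8, -2, -1, -7, 38]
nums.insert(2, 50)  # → [8, -2, 50, -1, -7, 38]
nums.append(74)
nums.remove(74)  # [8, -2, 50, -1, -7, 38]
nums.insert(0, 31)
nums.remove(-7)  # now [31, 8, -2, 50, -1, 38]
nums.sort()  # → [-2, -1, 8, 31, 38, 50]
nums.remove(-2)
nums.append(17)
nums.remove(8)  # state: [-1, 31, 38, 50, 17]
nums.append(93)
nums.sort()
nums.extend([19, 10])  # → [-1, 17, 31, 38, 50, 93, 19, 10]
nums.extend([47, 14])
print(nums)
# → [-1, 17, 31, 38, 50, 93, 19, 10, 47, 14]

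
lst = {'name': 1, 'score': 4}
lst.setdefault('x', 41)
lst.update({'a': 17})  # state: {'name': 1, 'score': 4, 'x': 41, 'a': 17}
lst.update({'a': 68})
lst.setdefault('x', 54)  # 41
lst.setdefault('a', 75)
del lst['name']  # {'score': 4, 'x': 41, 'a': 68}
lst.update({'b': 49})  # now {'score': 4, 'x': 41, 'a': 68, 'b': 49}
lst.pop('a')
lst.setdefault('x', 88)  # 41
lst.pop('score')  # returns 4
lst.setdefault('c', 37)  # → 37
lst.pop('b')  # 49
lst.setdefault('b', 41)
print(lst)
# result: {'x': 41, 'c': 37, 'b': 41}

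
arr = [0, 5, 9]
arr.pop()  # 9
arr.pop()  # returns 5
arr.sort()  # [0]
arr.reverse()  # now [0]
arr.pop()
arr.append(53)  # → [53]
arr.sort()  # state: [53]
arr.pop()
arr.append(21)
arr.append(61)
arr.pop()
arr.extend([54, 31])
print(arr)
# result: [21, 54, 31]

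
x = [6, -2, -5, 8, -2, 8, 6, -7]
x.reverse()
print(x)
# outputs [-7, 6, 8, -2, 8, -5, -2, 6]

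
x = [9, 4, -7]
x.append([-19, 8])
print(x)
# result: [9, 4, -7, [-19, 8]]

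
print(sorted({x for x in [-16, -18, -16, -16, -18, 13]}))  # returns [-18, -16, 13]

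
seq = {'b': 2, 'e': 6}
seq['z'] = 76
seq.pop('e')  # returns 6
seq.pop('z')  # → 76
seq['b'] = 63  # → {'b': 63}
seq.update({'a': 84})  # {'b': 63, 'a': 84}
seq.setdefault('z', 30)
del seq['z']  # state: {'b': 63, 'a': 84}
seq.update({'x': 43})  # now {'b': 63, 'a': 84, 'x': 43}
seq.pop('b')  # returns 63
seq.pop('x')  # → 43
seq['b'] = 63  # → {'a': 84, 'b': 63}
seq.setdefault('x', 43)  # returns 43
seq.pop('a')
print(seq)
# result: {'b': 63, 'x': 43}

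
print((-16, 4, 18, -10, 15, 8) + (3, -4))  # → (-16, 4, 18, -10, 15, 8, 3, -4)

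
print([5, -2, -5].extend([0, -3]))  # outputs None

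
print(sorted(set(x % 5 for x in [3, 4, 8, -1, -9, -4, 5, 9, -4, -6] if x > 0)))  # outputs [0, 3, 4]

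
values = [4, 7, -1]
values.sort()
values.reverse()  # [7, 4, -1]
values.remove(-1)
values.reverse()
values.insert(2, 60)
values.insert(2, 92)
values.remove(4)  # [7, 92, 60]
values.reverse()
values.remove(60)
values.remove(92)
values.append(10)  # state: [7, 10]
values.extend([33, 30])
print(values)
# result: [7, 10, 33, 30]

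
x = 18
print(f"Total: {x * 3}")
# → Total: 54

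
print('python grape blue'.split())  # ['python', 'grape', 'blue']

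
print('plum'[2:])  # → um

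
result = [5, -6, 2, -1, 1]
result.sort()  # [-6, -1, 1, 2, 5]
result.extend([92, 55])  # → [-6, -1, 1, 2, 5, 92, 55]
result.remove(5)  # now [-6, -1, 1, 2, 92, 55]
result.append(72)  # [-6, -1, 1, 2, 92, 55, 72]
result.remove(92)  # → [-6, -1, 1, 2, 55, 72]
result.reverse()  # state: [72, 55, 2, 1, -1, -6]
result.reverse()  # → [-6, -1, 1, 2, 55, 72]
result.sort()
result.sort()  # [-6, -1, 1, 2, 55, 72]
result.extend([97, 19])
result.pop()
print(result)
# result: [-6, -1, 1, 2, 55, 72, 97]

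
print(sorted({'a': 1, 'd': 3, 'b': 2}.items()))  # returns [('a', 1), ('b', 2), ('d', 3)]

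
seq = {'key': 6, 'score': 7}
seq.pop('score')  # 7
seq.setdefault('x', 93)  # 93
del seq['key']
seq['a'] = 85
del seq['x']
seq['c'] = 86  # {'a': 85, 'c': 86}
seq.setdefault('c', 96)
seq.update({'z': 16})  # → {'a': 85, 'c': 86, 'z': 16}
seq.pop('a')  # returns 85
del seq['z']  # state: {'c': 86}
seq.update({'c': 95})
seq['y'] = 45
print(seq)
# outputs {'c': 95, 'y': 45}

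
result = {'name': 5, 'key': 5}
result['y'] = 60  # {'name': 5, 'key': 5, 'y': 60}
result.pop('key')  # 5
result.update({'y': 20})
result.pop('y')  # 20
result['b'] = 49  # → {'name': 5, 'b': 49}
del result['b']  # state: {'name': 5}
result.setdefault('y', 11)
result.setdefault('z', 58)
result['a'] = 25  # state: {'name': 5, 'y': 11, 'z': 58, 'a': 25}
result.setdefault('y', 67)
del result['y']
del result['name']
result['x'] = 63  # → {'z': 58, 'a': 25, 'x': 63}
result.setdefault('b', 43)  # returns 43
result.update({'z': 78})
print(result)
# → {'z': 78, 'a': 25, 'x': 63, 'b': 43}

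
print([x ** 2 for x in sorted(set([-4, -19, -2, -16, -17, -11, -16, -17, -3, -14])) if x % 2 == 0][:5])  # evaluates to [256, 196, 16, 4]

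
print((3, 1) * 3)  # (3, 1, 3, 1, 3, 1)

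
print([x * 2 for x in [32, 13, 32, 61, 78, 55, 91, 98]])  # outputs [64, 26, 64, 122, 156, 110, 182, 196]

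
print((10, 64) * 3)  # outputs (10, 64, 10, 64, 10, 64)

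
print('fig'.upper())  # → FIG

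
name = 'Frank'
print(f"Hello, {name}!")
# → Hello, Frank!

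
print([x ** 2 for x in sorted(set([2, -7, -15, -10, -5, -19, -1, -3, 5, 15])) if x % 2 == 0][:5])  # [100, 4]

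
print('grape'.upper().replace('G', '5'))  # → 5RAPE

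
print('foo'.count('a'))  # 0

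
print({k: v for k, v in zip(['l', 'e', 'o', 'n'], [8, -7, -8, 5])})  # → {'l': 8, 'e': -7, 'o': -8, 'n': 5}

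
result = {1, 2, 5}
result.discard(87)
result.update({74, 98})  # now {1, 2, 5, 74, 98}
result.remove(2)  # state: {1, 5, 74, 98}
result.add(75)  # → {1, 5, 74, 75, 98}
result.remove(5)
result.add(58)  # {1, 58, 74, 75, 98}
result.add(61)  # {1, 58, 61, 74, 75, 98}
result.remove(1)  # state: {58, 61, 74, 75, 98}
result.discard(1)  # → {58, 61, 74, 75, 98}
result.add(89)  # {58, 61, 74, 75, 89, 98}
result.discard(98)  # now {58, 61, 74, 75, 89}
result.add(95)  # {58, 61, 74, 75, 89, 95}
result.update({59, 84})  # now {58, 59, 61, 74, 75, 84, 89, 95}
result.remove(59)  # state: {58, 61, 74, 75, 84, 89, 95}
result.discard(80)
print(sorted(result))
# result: [58, 61, 74, 75, 84, 89, 95]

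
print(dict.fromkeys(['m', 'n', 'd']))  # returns {'m': None, 'n': None, 'd': None}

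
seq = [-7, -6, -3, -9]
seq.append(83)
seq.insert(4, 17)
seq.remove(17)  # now [-7, -6, -3, -9, 83]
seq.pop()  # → 83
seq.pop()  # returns -9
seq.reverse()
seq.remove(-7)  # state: [-3, -6]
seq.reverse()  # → [-6, -3]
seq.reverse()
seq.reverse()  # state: [-6, -3]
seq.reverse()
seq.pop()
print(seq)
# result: [-3]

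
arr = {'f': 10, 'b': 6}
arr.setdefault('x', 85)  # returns 85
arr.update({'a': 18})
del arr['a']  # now {'f': 10, 'b': 6, 'x': 85}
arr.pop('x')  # 85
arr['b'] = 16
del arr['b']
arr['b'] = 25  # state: {'f': 10, 'b': 25}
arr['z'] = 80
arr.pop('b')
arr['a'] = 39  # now {'f': 10, 'z': 80, 'a': 39}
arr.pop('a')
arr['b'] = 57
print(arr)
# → {'f': 10, 'z': 80, 'b': 57}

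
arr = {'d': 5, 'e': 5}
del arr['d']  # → {'e': 5}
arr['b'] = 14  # {'e': 5, 'b': 14}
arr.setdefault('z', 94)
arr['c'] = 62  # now {'e': 5, 'b': 14, 'z': 94, 'c': 62}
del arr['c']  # {'e': 5, 'b': 14, 'z': 94}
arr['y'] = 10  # {'e': 5, 'b': 14, 'z': 94, 'y': 10}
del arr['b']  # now {'e': 5, 'z': 94, 'y': 10}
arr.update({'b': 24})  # {'e': 5, 'z': 94, 'y': 10, 'b': 24}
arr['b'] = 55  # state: {'e': 5, 'z': 94, 'y': 10, 'b': 55}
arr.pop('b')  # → 55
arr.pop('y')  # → 10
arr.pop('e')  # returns 5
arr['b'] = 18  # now {'z': 94, 'b': 18}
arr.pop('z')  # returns 94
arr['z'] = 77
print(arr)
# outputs {'b': 18, 'z': 77}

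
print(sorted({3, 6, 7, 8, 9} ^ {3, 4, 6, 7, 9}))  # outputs [4, 8]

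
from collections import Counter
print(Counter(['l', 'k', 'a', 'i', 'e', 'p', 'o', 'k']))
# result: Counter({'k': 2, 'l': 1, 'a': 1, 'i': 1, 'e': 1, 'p': 1, 'o': 1})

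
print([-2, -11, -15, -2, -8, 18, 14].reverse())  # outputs None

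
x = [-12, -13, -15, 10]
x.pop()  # 10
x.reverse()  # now [-15, -13, -12]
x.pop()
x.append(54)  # [-15, -13, 54]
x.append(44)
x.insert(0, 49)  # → [49, -15, -13, 54, 44]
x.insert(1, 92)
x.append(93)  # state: [49, 92, -15, -13, 54, 44, 93]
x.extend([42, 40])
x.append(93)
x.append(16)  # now [49, 92, -15, -13, 54, 44, 93, 42, 40, 93, 16]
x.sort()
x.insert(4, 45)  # [-15, -13, 16, 40, 45, 42, 44, 49, 54, 92, 93, 93]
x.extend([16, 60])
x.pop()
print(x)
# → [-15, -13, 16, 40, 45, 42, 44, 49, 54, 92, 93, 93, 16]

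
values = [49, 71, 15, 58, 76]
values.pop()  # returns 76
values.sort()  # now [15, 49, 58, 71]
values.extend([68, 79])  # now [15, 49, 58, 71, 68, 79]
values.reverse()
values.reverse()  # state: [15, 49, 58, 71, 68, 79]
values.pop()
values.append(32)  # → [15, 49, 58, 71, 68, 32]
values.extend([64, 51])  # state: [15, 49, 58, 71, 68, 32, 64, 51]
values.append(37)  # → [15, 49, 58, 71, 68, 32, 64, 51, 37]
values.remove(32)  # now [15, 49, 58, 71, 68, 64, 51, 37]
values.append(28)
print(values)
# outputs [15, 49, 58, 71, 68, 64, 51, 37, 28]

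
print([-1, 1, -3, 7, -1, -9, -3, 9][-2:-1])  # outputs [-3]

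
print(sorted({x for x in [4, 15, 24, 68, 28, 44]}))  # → [4, 15, 24, 28, 44, 68]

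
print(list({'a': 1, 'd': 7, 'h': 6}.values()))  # [1, 7, 6]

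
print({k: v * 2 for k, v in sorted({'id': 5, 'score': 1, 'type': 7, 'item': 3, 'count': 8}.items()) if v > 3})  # {'count': 16, 'id': 10, 'type': 14}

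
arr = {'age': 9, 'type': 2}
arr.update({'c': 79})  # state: {'age': 9, 'type': 2, 'c': 79}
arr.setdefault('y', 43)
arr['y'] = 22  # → {'age': 9, 'type': 2, 'c': 79, 'y': 22}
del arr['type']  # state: {'age': 9, 'c': 79, 'y': 22}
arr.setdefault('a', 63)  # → 63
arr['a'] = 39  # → {'age': 9, 'c': 79, 'y': 22, 'a': 39}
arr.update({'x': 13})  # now {'age': 9, 'c': 79, 'y': 22, 'a': 39, 'x': 13}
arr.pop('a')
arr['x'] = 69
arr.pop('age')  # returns 9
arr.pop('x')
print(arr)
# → {'c': 79, 'y': 22}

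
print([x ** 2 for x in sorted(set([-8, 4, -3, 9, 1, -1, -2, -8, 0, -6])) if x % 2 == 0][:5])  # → [64, 36, 4, 0, 16]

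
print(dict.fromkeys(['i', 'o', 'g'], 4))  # {'i': 4, 'o': 4, 'g': 4}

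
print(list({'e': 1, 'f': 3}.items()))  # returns [('e', 1), ('f', 3)]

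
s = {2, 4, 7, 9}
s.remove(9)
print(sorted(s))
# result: [2, 4, 7]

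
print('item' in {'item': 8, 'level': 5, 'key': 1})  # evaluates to True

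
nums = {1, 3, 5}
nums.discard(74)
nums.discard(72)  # {1, 3, 5}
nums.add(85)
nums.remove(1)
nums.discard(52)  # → {3, 5, 85}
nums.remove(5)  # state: {3, 85}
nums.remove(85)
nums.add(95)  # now {3, 95}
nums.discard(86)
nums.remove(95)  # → {3}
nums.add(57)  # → {3, 57}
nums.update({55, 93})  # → {3, 55, 57, 93}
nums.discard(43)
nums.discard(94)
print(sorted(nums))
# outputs [3, 55, 57, 93]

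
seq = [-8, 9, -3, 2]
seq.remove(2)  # [-8, 9, -3]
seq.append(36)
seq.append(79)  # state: [-8, 9, -3, 36, 79]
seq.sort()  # [-8, -3, 9, 36, 79]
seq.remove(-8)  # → [-3, 9, 36, 79]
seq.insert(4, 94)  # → [-3, 9, 36, 79, 94]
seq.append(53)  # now [-3, 9, 36, 79, 94, 53]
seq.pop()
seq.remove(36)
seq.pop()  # 94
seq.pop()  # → 79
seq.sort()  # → [-3, 9]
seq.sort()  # [-3, 9]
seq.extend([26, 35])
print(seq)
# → [-3, 9, 26, 35]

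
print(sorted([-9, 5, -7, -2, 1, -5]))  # [-9, -7, -5, -2, 1, 5]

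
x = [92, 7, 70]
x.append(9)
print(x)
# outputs [92, 7, 70, 9]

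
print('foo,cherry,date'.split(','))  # ['foo', 'cherry', 'date']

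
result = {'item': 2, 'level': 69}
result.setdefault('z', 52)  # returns 52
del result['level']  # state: {'item': 2, 'z': 52}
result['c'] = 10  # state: {'item': 2, 'z': 52, 'c': 10}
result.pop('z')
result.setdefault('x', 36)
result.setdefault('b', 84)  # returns 84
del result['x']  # {'item': 2, 'c': 10, 'b': 84}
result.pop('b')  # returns 84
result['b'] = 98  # {'item': 2, 'c': 10, 'b': 98}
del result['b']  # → {'item': 2, 'c': 10}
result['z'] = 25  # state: {'item': 2, 'c': 10, 'z': 25}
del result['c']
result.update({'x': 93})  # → {'item': 2, 'z': 25, 'x': 93}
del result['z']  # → {'item': 2, 'x': 93}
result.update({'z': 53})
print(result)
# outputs {'item': 2, 'x': 93, 'z': 53}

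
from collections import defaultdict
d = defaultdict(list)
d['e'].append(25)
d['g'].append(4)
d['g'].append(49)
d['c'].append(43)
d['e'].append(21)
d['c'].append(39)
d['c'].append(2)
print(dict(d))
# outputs {'e': [25, 21], 'g': [4, 49], 'c': [43, 39, 2]}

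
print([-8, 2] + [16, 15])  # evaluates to [-8, 2, 16, 15]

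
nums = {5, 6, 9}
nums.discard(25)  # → {5, 6, 9}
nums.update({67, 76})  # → {5, 6, 9, 67, 76}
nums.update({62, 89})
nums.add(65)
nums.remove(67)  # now {5, 6, 9, 62, 65, 76, 89}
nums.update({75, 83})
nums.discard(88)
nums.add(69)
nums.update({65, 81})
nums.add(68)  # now {5, 6, 9, 62, 65, 68, 69, 75, 76, 81, 83, 89}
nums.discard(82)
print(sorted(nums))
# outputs [5, 6, 9, 62, 65, 68, 69, 75, 76, 81, 83, 89]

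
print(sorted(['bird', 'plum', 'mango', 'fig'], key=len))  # ['fig', 'bird', 'plum', 'mango']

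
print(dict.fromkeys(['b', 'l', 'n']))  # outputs {'b': None, 'l': None, 'n': None}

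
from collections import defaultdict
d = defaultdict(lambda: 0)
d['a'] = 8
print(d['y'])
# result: 0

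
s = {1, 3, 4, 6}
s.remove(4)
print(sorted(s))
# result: [1, 3, 6]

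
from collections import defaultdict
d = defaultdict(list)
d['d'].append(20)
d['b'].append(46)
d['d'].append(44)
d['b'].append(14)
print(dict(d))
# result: {'d': [20, 44], 'b': [46, 14]}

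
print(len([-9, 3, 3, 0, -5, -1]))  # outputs 6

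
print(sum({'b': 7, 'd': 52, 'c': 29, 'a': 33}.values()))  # 121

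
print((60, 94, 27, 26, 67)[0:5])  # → (60, 94, 27, 26, 67)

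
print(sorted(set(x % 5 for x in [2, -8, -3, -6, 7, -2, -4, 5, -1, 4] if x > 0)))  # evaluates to [0, 2, 4]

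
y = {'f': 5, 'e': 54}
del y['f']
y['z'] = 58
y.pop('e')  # 54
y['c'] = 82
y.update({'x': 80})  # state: {'z': 58, 'c': 82, 'x': 80}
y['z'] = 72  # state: {'z': 72, 'c': 82, 'x': 80}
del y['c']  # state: {'z': 72, 'x': 80}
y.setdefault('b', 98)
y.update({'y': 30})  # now {'z': 72, 'x': 80, 'b': 98, 'y': 30}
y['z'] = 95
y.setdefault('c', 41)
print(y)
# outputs {'z': 95, 'x': 80, 'b': 98, 'y': 30, 'c': 41}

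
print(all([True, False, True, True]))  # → False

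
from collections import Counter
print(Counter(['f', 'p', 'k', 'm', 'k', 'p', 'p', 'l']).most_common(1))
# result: [('p', 3)]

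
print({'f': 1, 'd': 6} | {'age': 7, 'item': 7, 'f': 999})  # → {'f': 999, 'd': 6, 'age': 7, 'item': 7}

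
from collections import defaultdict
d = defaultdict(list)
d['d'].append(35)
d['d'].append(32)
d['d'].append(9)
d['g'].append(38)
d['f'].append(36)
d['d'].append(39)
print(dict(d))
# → {'d': [35, 32, 9, 39], 'g': [38], 'f': [36]}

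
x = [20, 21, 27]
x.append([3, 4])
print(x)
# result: [20, 21, 27, [3, 4]]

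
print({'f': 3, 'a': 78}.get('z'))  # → None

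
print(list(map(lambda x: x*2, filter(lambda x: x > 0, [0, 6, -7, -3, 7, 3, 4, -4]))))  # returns [12, 14, 6, 8]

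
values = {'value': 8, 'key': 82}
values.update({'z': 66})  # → {'value': 8, 'key': 82, 'z': 66}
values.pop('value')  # 8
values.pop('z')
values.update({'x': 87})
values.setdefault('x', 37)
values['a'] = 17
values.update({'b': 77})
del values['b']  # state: {'key': 82, 'x': 87, 'a': 17}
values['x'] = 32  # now {'key': 82, 'x': 32, 'a': 17}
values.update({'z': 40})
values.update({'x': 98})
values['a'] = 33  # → {'key': 82, 'x': 98, 'a': 33, 'z': 40}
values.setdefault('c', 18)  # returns 18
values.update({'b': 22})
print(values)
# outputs {'key': 82, 'x': 98, 'a': 33, 'z': 40, 'c': 18, 'b': 22}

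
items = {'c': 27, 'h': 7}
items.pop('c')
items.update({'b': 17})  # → {'h': 7, 'b': 17}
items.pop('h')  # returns 7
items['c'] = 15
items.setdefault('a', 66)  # 66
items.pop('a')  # 66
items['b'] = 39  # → {'b': 39, 'c': 15}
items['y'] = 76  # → {'b': 39, 'c': 15, 'y': 76}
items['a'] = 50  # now {'b': 39, 'c': 15, 'y': 76, 'a': 50}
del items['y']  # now {'b': 39, 'c': 15, 'a': 50}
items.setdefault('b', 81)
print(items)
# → {'b': 39, 'c': 15, 'a': 50}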